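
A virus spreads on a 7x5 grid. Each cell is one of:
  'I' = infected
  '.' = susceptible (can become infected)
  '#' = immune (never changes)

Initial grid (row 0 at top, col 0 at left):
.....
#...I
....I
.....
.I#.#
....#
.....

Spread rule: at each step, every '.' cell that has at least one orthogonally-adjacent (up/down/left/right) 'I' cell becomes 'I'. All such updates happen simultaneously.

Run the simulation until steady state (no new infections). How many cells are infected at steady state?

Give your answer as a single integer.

Answer: 31

Derivation:
Step 0 (initial): 3 infected
Step 1: +7 new -> 10 infected
Step 2: +10 new -> 20 infected
Step 3: +7 new -> 27 infected
Step 4: +2 new -> 29 infected
Step 5: +2 new -> 31 infected
Step 6: +0 new -> 31 infected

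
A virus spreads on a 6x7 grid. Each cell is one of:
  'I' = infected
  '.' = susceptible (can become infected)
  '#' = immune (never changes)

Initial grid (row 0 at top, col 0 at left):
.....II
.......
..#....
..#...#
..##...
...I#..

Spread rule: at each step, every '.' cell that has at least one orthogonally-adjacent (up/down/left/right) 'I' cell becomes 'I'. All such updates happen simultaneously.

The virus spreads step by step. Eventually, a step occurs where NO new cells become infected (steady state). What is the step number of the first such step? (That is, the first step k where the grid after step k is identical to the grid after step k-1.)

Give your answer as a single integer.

Step 0 (initial): 3 infected
Step 1: +4 new -> 7 infected
Step 2: +5 new -> 12 infected
Step 3: +6 new -> 18 infected
Step 4: +7 new -> 25 infected
Step 5: +8 new -> 33 infected
Step 6: +3 new -> 36 infected
Step 7: +0 new -> 36 infected

Answer: 7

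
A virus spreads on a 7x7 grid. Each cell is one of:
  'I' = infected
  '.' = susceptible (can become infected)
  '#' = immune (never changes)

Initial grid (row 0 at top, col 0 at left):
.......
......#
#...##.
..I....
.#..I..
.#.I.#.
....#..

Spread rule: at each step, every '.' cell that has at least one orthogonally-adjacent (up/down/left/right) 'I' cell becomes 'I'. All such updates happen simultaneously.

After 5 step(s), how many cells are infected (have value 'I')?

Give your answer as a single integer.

Step 0 (initial): 3 infected
Step 1: +10 new -> 13 infected
Step 2: +7 new -> 20 infected
Step 3: +7 new -> 27 infected
Step 4: +8 new -> 35 infected
Step 5: +4 new -> 39 infected

Answer: 39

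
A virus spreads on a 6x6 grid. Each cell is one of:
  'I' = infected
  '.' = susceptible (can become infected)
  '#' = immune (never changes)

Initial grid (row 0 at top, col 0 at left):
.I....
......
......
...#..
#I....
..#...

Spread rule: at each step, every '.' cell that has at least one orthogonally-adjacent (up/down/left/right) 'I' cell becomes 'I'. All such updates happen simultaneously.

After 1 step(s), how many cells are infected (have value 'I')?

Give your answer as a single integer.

Answer: 8

Derivation:
Step 0 (initial): 2 infected
Step 1: +6 new -> 8 infected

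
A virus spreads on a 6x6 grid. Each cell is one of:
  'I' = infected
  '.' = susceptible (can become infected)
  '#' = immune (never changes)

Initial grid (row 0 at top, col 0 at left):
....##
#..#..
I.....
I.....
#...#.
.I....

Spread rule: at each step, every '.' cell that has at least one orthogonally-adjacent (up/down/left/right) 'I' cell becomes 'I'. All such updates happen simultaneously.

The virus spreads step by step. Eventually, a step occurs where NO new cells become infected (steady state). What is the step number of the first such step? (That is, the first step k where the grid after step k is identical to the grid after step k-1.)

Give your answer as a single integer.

Step 0 (initial): 3 infected
Step 1: +5 new -> 8 infected
Step 2: +5 new -> 13 infected
Step 3: +6 new -> 19 infected
Step 4: +5 new -> 24 infected
Step 5: +5 new -> 29 infected
Step 6: +1 new -> 30 infected
Step 7: +0 new -> 30 infected

Answer: 7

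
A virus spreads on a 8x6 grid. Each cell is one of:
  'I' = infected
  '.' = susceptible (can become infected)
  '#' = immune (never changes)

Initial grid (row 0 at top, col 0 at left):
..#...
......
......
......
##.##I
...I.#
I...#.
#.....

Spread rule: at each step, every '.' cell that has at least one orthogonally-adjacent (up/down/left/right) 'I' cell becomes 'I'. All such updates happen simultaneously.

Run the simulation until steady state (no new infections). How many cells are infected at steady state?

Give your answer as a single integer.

Step 0 (initial): 3 infected
Step 1: +6 new -> 9 infected
Step 2: +7 new -> 16 infected
Step 3: +6 new -> 22 infected
Step 4: +6 new -> 28 infected
Step 5: +6 new -> 34 infected
Step 6: +3 new -> 37 infected
Step 7: +2 new -> 39 infected
Step 8: +1 new -> 40 infected
Step 9: +0 new -> 40 infected

Answer: 40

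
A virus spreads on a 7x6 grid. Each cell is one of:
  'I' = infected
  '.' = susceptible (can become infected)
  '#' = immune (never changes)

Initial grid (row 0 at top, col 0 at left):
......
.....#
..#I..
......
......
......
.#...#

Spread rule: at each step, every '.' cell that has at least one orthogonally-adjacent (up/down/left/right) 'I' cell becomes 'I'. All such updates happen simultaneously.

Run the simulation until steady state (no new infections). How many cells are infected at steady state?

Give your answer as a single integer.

Step 0 (initial): 1 infected
Step 1: +3 new -> 4 infected
Step 2: +7 new -> 11 infected
Step 3: +8 new -> 19 infected
Step 4: +10 new -> 29 infected
Step 5: +7 new -> 36 infected
Step 6: +1 new -> 37 infected
Step 7: +1 new -> 38 infected
Step 8: +0 new -> 38 infected

Answer: 38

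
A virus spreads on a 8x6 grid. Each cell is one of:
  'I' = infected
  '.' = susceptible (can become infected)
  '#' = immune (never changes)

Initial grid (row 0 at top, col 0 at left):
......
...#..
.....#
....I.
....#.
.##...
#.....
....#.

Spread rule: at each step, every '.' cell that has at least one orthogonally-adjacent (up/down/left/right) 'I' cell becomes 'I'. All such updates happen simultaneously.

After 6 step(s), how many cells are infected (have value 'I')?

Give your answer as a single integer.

Step 0 (initial): 1 infected
Step 1: +3 new -> 4 infected
Step 2: +5 new -> 9 infected
Step 3: +7 new -> 16 infected
Step 4: +9 new -> 25 infected
Step 5: +8 new -> 33 infected
Step 6: +5 new -> 38 infected

Answer: 38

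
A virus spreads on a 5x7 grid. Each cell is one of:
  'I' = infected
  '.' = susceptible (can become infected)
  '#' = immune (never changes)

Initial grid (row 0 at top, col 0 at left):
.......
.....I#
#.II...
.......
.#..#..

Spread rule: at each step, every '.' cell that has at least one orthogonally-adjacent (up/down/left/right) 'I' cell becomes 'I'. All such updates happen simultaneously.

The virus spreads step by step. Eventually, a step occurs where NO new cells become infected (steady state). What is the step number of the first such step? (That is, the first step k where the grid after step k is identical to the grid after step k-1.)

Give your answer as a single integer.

Answer: 5

Derivation:
Step 0 (initial): 3 infected
Step 1: +9 new -> 12 infected
Step 2: +11 new -> 23 infected
Step 3: +5 new -> 28 infected
Step 4: +3 new -> 31 infected
Step 5: +0 new -> 31 infected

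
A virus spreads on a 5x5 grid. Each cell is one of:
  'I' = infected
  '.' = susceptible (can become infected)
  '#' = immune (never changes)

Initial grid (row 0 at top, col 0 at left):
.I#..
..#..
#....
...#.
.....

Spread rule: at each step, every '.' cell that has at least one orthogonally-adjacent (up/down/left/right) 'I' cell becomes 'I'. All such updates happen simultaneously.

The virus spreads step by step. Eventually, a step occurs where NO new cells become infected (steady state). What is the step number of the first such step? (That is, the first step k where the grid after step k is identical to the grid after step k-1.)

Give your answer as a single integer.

Step 0 (initial): 1 infected
Step 1: +2 new -> 3 infected
Step 2: +2 new -> 5 infected
Step 3: +2 new -> 7 infected
Step 4: +4 new -> 11 infected
Step 5: +4 new -> 15 infected
Step 6: +4 new -> 19 infected
Step 7: +2 new -> 21 infected
Step 8: +0 new -> 21 infected

Answer: 8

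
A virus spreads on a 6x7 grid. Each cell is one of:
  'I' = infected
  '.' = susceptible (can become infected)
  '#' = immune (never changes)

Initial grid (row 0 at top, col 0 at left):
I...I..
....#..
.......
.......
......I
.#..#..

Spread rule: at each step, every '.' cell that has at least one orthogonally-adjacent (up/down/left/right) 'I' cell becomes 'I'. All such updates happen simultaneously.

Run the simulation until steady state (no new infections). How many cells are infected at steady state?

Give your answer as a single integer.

Step 0 (initial): 3 infected
Step 1: +7 new -> 10 infected
Step 2: +10 new -> 20 infected
Step 3: +8 new -> 28 infected
Step 4: +7 new -> 35 infected
Step 5: +4 new -> 39 infected
Step 6: +0 new -> 39 infected

Answer: 39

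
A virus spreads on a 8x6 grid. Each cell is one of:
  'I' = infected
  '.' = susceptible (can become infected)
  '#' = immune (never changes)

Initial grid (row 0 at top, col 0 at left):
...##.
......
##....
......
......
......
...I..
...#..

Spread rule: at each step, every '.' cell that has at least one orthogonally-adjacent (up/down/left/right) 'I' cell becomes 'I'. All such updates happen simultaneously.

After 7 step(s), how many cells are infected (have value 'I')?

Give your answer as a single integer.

Answer: 39

Derivation:
Step 0 (initial): 1 infected
Step 1: +3 new -> 4 infected
Step 2: +7 new -> 11 infected
Step 3: +8 new -> 19 infected
Step 4: +7 new -> 26 infected
Step 5: +6 new -> 32 infected
Step 6: +4 new -> 36 infected
Step 7: +3 new -> 39 infected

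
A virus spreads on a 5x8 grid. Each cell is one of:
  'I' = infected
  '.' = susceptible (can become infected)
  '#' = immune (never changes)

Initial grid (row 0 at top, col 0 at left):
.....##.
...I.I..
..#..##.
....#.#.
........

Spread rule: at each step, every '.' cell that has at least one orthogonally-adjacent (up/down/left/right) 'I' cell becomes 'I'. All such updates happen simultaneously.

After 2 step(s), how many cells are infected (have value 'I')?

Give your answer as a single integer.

Step 0 (initial): 2 infected
Step 1: +5 new -> 7 infected
Step 2: +6 new -> 13 infected

Answer: 13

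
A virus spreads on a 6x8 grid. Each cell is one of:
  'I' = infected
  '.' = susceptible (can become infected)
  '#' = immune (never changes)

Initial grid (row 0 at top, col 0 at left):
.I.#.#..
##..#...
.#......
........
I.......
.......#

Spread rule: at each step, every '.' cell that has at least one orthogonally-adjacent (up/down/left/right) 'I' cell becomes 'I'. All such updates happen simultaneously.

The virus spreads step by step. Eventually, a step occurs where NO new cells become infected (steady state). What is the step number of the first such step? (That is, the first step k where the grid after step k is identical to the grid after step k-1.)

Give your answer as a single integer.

Step 0 (initial): 2 infected
Step 1: +5 new -> 7 infected
Step 2: +5 new -> 12 infected
Step 3: +5 new -> 17 infected
Step 4: +4 new -> 21 infected
Step 5: +4 new -> 25 infected
Step 6: +4 new -> 29 infected
Step 7: +5 new -> 34 infected
Step 8: +3 new -> 37 infected
Step 9: +2 new -> 39 infected
Step 10: +1 new -> 40 infected
Step 11: +0 new -> 40 infected

Answer: 11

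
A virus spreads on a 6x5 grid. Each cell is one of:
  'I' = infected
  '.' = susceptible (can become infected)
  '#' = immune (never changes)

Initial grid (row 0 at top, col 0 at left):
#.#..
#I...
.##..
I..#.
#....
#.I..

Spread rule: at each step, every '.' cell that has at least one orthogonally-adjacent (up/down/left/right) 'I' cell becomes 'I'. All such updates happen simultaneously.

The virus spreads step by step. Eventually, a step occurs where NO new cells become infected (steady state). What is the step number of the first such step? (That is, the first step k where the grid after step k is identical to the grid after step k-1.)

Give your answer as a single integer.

Answer: 5

Derivation:
Step 0 (initial): 3 infected
Step 1: +7 new -> 10 infected
Step 2: +5 new -> 15 infected
Step 3: +4 new -> 19 infected
Step 4: +3 new -> 22 infected
Step 5: +0 new -> 22 infected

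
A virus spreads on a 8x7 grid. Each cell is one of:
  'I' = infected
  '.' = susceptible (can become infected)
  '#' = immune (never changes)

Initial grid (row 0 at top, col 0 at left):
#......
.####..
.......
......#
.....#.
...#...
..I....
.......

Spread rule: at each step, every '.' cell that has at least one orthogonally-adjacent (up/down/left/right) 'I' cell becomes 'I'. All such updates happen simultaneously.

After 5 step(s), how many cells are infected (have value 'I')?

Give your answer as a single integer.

Answer: 33

Derivation:
Step 0 (initial): 1 infected
Step 1: +4 new -> 5 infected
Step 2: +6 new -> 11 infected
Step 3: +8 new -> 19 infected
Step 4: +8 new -> 27 infected
Step 5: +6 new -> 33 infected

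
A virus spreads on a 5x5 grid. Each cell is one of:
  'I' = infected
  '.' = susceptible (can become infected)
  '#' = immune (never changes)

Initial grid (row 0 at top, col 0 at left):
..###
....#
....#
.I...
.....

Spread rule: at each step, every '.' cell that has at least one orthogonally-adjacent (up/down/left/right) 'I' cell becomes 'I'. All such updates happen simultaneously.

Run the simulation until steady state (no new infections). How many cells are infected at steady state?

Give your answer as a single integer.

Step 0 (initial): 1 infected
Step 1: +4 new -> 5 infected
Step 2: +6 new -> 11 infected
Step 3: +6 new -> 17 infected
Step 4: +3 new -> 20 infected
Step 5: +0 new -> 20 infected

Answer: 20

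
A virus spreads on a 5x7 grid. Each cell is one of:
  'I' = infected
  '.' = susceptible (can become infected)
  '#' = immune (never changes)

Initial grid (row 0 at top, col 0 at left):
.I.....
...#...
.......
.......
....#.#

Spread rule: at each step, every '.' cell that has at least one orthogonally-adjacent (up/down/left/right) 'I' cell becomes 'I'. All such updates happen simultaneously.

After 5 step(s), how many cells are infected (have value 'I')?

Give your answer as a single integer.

Answer: 24

Derivation:
Step 0 (initial): 1 infected
Step 1: +3 new -> 4 infected
Step 2: +4 new -> 8 infected
Step 3: +4 new -> 12 infected
Step 4: +6 new -> 18 infected
Step 5: +6 new -> 24 infected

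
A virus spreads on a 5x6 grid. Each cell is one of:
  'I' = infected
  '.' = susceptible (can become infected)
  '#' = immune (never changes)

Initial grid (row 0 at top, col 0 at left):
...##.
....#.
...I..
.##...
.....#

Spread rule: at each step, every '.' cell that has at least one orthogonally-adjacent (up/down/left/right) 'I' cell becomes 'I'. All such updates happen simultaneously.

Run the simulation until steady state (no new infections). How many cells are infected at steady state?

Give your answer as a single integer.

Step 0 (initial): 1 infected
Step 1: +4 new -> 5 infected
Step 2: +5 new -> 10 infected
Step 3: +7 new -> 17 infected
Step 4: +5 new -> 22 infected
Step 5: +2 new -> 24 infected
Step 6: +0 new -> 24 infected

Answer: 24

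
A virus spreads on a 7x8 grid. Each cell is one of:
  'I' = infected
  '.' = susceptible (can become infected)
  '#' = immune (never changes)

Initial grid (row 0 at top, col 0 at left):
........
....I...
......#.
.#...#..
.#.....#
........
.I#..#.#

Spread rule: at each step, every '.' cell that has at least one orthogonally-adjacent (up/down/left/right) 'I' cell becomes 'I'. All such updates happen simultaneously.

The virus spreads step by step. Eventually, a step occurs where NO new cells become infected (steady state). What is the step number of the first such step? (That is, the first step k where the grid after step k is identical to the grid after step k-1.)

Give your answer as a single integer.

Step 0 (initial): 2 infected
Step 1: +6 new -> 8 infected
Step 2: +9 new -> 17 infected
Step 3: +10 new -> 27 infected
Step 4: +11 new -> 38 infected
Step 5: +6 new -> 44 infected
Step 6: +2 new -> 46 infected
Step 7: +2 new -> 48 infected
Step 8: +0 new -> 48 infected

Answer: 8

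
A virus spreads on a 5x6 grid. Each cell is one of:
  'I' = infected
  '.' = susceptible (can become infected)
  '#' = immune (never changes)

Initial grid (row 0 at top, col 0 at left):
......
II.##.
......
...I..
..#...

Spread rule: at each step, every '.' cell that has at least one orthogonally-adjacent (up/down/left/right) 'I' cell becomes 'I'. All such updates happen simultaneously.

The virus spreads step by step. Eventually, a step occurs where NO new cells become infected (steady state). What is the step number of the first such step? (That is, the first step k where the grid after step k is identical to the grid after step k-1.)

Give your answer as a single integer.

Answer: 6

Derivation:
Step 0 (initial): 3 infected
Step 1: +9 new -> 12 infected
Step 2: +7 new -> 19 infected
Step 3: +5 new -> 24 infected
Step 4: +2 new -> 26 infected
Step 5: +1 new -> 27 infected
Step 6: +0 new -> 27 infected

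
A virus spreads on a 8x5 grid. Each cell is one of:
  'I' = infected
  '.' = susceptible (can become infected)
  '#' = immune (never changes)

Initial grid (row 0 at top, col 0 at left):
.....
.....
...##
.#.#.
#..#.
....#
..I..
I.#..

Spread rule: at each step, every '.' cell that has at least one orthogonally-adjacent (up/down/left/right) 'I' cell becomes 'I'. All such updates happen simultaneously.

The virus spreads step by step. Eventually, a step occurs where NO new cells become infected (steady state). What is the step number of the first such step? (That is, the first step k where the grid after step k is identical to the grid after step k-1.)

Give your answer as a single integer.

Step 0 (initial): 2 infected
Step 1: +5 new -> 7 infected
Step 2: +6 new -> 13 infected
Step 3: +3 new -> 16 infected
Step 4: +1 new -> 17 infected
Step 5: +2 new -> 19 infected
Step 6: +4 new -> 23 infected
Step 7: +5 new -> 28 infected
Step 8: +2 new -> 30 infected
Step 9: +0 new -> 30 infected

Answer: 9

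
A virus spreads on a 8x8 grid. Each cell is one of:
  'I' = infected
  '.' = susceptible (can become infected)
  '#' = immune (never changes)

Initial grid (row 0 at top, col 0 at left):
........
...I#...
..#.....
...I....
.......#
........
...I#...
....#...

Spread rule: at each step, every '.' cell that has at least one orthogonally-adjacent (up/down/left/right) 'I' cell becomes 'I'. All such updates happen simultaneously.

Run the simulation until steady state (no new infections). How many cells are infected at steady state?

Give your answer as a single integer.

Answer: 59

Derivation:
Step 0 (initial): 3 infected
Step 1: +9 new -> 12 infected
Step 2: +12 new -> 24 infected
Step 3: +13 new -> 37 infected
Step 4: +12 new -> 49 infected
Step 5: +6 new -> 55 infected
Step 6: +3 new -> 58 infected
Step 7: +1 new -> 59 infected
Step 8: +0 new -> 59 infected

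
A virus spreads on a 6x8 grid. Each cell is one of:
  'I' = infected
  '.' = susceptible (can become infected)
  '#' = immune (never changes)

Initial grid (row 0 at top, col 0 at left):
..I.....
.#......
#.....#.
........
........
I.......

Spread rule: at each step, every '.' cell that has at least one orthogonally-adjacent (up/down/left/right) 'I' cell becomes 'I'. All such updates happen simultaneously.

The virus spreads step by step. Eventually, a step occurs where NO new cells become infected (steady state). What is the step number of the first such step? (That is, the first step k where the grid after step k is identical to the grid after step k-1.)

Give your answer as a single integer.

Answer: 9

Derivation:
Step 0 (initial): 2 infected
Step 1: +5 new -> 7 infected
Step 2: +7 new -> 14 infected
Step 3: +9 new -> 23 infected
Step 4: +6 new -> 29 infected
Step 5: +6 new -> 35 infected
Step 6: +4 new -> 39 infected
Step 7: +4 new -> 43 infected
Step 8: +2 new -> 45 infected
Step 9: +0 new -> 45 infected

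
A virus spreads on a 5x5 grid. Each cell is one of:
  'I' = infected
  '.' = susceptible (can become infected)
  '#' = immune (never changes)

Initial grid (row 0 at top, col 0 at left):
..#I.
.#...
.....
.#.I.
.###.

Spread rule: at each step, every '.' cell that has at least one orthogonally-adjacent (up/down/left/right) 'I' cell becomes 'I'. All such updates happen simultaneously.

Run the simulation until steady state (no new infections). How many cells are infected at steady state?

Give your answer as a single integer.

Step 0 (initial): 2 infected
Step 1: +5 new -> 7 infected
Step 2: +5 new -> 12 infected
Step 3: +1 new -> 13 infected
Step 4: +1 new -> 14 infected
Step 5: +2 new -> 16 infected
Step 6: +2 new -> 18 infected
Step 7: +1 new -> 19 infected
Step 8: +0 new -> 19 infected

Answer: 19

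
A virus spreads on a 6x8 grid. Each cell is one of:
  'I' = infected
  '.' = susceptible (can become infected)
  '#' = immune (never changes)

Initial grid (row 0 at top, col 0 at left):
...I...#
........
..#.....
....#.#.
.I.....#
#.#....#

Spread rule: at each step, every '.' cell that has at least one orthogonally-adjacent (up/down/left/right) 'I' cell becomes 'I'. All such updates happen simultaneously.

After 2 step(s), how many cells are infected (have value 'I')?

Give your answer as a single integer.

Answer: 18

Derivation:
Step 0 (initial): 2 infected
Step 1: +7 new -> 9 infected
Step 2: +9 new -> 18 infected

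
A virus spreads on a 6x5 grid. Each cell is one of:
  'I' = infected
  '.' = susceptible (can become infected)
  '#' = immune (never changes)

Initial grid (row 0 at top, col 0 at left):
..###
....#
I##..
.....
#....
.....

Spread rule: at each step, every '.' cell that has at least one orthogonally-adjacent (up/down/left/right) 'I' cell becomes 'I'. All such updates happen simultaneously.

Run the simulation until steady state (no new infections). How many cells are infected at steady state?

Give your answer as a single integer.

Step 0 (initial): 1 infected
Step 1: +2 new -> 3 infected
Step 2: +3 new -> 6 infected
Step 3: +4 new -> 10 infected
Step 4: +4 new -> 14 infected
Step 5: +5 new -> 19 infected
Step 6: +3 new -> 22 infected
Step 7: +1 new -> 23 infected
Step 8: +0 new -> 23 infected

Answer: 23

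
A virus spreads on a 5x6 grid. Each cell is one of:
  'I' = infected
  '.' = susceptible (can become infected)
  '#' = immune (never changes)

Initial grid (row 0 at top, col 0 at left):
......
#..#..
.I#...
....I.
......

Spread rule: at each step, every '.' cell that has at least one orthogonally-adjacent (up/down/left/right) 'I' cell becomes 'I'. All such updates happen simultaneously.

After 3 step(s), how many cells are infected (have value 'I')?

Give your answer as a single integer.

Step 0 (initial): 2 infected
Step 1: +7 new -> 9 infected
Step 2: +10 new -> 19 infected
Step 3: +6 new -> 25 infected

Answer: 25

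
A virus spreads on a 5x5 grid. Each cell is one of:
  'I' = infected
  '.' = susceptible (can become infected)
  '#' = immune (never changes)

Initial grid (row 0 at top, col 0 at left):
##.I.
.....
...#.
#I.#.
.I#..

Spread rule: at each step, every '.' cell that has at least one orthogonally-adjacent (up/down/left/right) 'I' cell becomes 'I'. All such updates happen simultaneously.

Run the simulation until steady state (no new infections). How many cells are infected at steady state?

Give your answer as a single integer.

Step 0 (initial): 3 infected
Step 1: +6 new -> 9 infected
Step 2: +5 new -> 14 infected
Step 3: +2 new -> 16 infected
Step 4: +1 new -> 17 infected
Step 5: +1 new -> 18 infected
Step 6: +1 new -> 19 infected
Step 7: +0 new -> 19 infected

Answer: 19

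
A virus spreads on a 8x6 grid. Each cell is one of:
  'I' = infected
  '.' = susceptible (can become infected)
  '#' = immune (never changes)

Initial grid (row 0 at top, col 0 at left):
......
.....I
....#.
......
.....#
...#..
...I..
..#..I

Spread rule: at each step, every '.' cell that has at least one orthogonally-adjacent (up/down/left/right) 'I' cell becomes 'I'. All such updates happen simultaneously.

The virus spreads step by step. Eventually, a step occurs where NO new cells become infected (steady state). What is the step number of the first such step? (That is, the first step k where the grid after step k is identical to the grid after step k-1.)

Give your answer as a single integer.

Answer: 7

Derivation:
Step 0 (initial): 3 infected
Step 1: +8 new -> 11 infected
Step 2: +7 new -> 18 infected
Step 3: +9 new -> 27 infected
Step 4: +9 new -> 36 infected
Step 5: +5 new -> 41 infected
Step 6: +3 new -> 44 infected
Step 7: +0 new -> 44 infected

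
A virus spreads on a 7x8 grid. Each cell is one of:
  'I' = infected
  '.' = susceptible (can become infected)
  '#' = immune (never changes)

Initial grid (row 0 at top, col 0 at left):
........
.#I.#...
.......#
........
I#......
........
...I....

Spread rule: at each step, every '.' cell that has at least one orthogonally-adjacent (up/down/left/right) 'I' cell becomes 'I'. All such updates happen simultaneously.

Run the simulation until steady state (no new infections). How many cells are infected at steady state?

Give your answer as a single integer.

Step 0 (initial): 3 infected
Step 1: +8 new -> 11 infected
Step 2: +14 new -> 25 infected
Step 3: +9 new -> 34 infected
Step 4: +6 new -> 40 infected
Step 5: +6 new -> 46 infected
Step 6: +4 new -> 50 infected
Step 7: +2 new -> 52 infected
Step 8: +0 new -> 52 infected

Answer: 52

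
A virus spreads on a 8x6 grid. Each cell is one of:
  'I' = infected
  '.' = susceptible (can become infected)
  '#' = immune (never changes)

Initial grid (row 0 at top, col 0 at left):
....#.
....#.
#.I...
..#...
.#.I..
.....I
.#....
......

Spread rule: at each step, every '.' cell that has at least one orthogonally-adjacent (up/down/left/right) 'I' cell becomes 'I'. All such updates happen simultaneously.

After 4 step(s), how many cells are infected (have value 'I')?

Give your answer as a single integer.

Answer: 38

Derivation:
Step 0 (initial): 3 infected
Step 1: +10 new -> 13 infected
Step 2: +11 new -> 24 infected
Step 3: +9 new -> 33 infected
Step 4: +5 new -> 38 infected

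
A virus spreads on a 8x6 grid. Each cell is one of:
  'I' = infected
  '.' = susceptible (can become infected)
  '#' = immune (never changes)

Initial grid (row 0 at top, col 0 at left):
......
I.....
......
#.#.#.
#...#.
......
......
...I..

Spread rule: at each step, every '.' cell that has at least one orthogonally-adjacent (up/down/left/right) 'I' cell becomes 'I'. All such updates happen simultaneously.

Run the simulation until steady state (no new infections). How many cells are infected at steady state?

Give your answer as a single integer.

Step 0 (initial): 2 infected
Step 1: +6 new -> 8 infected
Step 2: +8 new -> 16 infected
Step 3: +10 new -> 26 infected
Step 4: +9 new -> 35 infected
Step 5: +5 new -> 40 infected
Step 6: +3 new -> 43 infected
Step 7: +0 new -> 43 infected

Answer: 43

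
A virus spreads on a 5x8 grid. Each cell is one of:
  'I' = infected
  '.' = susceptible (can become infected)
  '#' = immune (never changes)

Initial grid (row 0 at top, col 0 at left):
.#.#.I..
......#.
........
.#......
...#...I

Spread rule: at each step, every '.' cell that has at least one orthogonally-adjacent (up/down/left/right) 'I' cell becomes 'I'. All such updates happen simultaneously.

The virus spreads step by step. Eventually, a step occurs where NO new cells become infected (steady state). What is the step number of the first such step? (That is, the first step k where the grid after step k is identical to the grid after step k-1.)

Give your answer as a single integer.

Step 0 (initial): 2 infected
Step 1: +5 new -> 7 infected
Step 2: +6 new -> 13 infected
Step 3: +6 new -> 19 infected
Step 4: +3 new -> 22 infected
Step 5: +4 new -> 26 infected
Step 6: +3 new -> 29 infected
Step 7: +3 new -> 32 infected
Step 8: +2 new -> 34 infected
Step 9: +1 new -> 35 infected
Step 10: +0 new -> 35 infected

Answer: 10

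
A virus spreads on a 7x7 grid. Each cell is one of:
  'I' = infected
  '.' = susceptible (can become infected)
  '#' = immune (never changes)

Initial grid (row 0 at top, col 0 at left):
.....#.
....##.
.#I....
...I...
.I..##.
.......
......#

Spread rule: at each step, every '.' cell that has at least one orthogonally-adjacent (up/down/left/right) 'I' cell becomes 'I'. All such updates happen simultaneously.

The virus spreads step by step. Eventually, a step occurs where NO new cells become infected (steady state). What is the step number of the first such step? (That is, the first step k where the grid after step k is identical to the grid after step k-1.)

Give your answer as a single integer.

Step 0 (initial): 3 infected
Step 1: +9 new -> 12 infected
Step 2: +10 new -> 22 infected
Step 3: +10 new -> 32 infected
Step 4: +6 new -> 38 infected
Step 5: +3 new -> 41 infected
Step 6: +1 new -> 42 infected
Step 7: +0 new -> 42 infected

Answer: 7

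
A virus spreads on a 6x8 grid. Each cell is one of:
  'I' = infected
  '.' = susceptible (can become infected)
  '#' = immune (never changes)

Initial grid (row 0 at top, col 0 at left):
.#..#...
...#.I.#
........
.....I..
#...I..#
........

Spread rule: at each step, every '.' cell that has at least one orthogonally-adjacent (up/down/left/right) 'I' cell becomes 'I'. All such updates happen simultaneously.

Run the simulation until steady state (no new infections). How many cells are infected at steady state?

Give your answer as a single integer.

Answer: 42

Derivation:
Step 0 (initial): 3 infected
Step 1: +9 new -> 12 infected
Step 2: +9 new -> 21 infected
Step 3: +7 new -> 28 infected
Step 4: +4 new -> 32 infected
Step 5: +4 new -> 36 infected
Step 6: +3 new -> 39 infected
Step 7: +2 new -> 41 infected
Step 8: +1 new -> 42 infected
Step 9: +0 new -> 42 infected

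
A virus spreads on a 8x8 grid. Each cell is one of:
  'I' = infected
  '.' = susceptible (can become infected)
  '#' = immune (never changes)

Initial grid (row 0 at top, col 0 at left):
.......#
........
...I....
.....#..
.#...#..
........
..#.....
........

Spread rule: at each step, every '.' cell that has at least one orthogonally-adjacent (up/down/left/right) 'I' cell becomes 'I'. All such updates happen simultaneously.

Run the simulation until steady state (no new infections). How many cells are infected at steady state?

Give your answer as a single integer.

Step 0 (initial): 1 infected
Step 1: +4 new -> 5 infected
Step 2: +8 new -> 13 infected
Step 3: +10 new -> 23 infected
Step 4: +10 new -> 33 infected
Step 5: +10 new -> 43 infected
Step 6: +7 new -> 50 infected
Step 7: +5 new -> 55 infected
Step 8: +3 new -> 58 infected
Step 9: +1 new -> 59 infected
Step 10: +0 new -> 59 infected

Answer: 59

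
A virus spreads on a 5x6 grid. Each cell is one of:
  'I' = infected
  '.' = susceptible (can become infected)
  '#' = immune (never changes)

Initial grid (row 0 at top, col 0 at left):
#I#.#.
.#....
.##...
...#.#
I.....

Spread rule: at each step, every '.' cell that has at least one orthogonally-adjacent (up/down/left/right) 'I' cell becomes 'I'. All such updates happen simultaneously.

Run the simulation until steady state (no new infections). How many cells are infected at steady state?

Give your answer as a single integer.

Step 0 (initial): 2 infected
Step 1: +2 new -> 4 infected
Step 2: +3 new -> 7 infected
Step 3: +3 new -> 10 infected
Step 4: +1 new -> 11 infected
Step 5: +2 new -> 13 infected
Step 6: +1 new -> 14 infected
Step 7: +3 new -> 17 infected
Step 8: +2 new -> 19 infected
Step 9: +3 new -> 22 infected
Step 10: +0 new -> 22 infected

Answer: 22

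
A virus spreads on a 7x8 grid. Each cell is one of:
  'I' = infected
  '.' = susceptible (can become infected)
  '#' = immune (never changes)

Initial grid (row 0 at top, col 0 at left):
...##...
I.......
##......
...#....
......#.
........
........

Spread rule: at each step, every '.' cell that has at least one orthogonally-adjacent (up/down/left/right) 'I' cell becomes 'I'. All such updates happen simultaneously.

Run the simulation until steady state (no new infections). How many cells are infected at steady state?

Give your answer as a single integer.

Answer: 50

Derivation:
Step 0 (initial): 1 infected
Step 1: +2 new -> 3 infected
Step 2: +2 new -> 5 infected
Step 3: +3 new -> 8 infected
Step 4: +3 new -> 11 infected
Step 5: +4 new -> 15 infected
Step 6: +8 new -> 23 infected
Step 7: +9 new -> 32 infected
Step 8: +8 new -> 40 infected
Step 9: +4 new -> 44 infected
Step 10: +3 new -> 47 infected
Step 11: +2 new -> 49 infected
Step 12: +1 new -> 50 infected
Step 13: +0 new -> 50 infected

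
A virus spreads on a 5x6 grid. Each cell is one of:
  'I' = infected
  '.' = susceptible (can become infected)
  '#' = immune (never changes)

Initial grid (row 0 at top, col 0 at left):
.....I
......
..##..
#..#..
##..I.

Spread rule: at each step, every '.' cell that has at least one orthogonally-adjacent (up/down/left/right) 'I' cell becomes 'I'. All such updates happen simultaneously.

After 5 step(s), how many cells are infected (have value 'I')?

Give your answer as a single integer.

Step 0 (initial): 2 infected
Step 1: +5 new -> 7 infected
Step 2: +6 new -> 13 infected
Step 3: +3 new -> 16 infected
Step 4: +3 new -> 19 infected
Step 5: +3 new -> 22 infected

Answer: 22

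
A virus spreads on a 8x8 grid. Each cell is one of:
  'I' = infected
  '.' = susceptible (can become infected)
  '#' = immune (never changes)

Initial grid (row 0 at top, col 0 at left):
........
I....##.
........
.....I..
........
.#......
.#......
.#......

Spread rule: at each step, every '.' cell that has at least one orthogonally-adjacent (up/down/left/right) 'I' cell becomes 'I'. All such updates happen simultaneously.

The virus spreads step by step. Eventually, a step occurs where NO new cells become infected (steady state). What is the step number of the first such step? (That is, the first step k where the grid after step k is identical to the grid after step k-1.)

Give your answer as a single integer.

Step 0 (initial): 2 infected
Step 1: +7 new -> 9 infected
Step 2: +11 new -> 20 infected
Step 3: +14 new -> 34 infected
Step 4: +11 new -> 45 infected
Step 5: +8 new -> 53 infected
Step 6: +5 new -> 58 infected
Step 7: +1 new -> 59 infected
Step 8: +0 new -> 59 infected

Answer: 8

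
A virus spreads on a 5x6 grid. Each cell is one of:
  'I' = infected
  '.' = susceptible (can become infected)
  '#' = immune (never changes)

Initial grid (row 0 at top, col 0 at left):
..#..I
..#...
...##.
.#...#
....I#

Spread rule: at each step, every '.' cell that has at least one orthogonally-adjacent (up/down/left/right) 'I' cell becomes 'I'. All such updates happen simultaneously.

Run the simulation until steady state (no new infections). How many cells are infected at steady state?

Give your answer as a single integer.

Step 0 (initial): 2 infected
Step 1: +4 new -> 6 infected
Step 2: +5 new -> 11 infected
Step 3: +3 new -> 14 infected
Step 4: +2 new -> 16 infected
Step 5: +2 new -> 18 infected
Step 6: +2 new -> 20 infected
Step 7: +2 new -> 22 infected
Step 8: +1 new -> 23 infected
Step 9: +0 new -> 23 infected

Answer: 23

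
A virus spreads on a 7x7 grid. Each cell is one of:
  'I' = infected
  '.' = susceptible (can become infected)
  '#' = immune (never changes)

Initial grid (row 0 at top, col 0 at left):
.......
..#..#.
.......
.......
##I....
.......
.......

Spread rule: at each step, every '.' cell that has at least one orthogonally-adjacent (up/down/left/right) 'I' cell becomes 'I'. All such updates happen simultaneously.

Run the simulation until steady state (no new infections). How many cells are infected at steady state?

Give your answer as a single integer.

Answer: 45

Derivation:
Step 0 (initial): 1 infected
Step 1: +3 new -> 4 infected
Step 2: +7 new -> 11 infected
Step 3: +9 new -> 20 infected
Step 4: +9 new -> 29 infected
Step 5: +8 new -> 37 infected
Step 6: +5 new -> 42 infected
Step 7: +2 new -> 44 infected
Step 8: +1 new -> 45 infected
Step 9: +0 new -> 45 infected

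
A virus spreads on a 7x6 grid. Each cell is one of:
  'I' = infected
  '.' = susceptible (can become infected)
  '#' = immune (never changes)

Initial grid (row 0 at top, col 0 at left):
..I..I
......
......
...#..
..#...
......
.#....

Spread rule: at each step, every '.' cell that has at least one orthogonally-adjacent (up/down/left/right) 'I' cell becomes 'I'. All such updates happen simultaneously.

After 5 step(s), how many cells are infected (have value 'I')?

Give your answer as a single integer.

Step 0 (initial): 2 infected
Step 1: +5 new -> 7 infected
Step 2: +6 new -> 13 infected
Step 3: +6 new -> 19 infected
Step 4: +4 new -> 23 infected
Step 5: +4 new -> 27 infected

Answer: 27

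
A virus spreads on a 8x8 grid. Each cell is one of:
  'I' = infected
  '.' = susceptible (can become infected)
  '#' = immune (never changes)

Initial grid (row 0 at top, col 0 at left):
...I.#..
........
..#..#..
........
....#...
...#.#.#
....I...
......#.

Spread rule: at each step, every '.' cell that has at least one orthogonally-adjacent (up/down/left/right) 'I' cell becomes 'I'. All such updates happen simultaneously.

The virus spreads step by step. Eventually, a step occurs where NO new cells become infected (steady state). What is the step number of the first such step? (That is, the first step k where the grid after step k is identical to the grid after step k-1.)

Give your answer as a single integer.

Step 0 (initial): 2 infected
Step 1: +7 new -> 9 infected
Step 2: +8 new -> 17 infected
Step 3: +10 new -> 27 infected
Step 4: +12 new -> 39 infected
Step 5: +12 new -> 51 infected
Step 6: +5 new -> 56 infected
Step 7: +0 new -> 56 infected

Answer: 7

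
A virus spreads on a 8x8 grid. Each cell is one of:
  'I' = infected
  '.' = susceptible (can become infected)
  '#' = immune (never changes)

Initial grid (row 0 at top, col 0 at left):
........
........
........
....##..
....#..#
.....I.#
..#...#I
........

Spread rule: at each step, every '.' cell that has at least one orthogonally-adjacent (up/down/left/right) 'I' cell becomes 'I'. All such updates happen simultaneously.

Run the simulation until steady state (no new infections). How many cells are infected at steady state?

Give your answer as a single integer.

Step 0 (initial): 2 infected
Step 1: +5 new -> 7 infected
Step 2: +5 new -> 12 infected
Step 3: +5 new -> 17 infected
Step 4: +6 new -> 23 infected
Step 5: +9 new -> 32 infected
Step 6: +10 new -> 42 infected
Step 7: +8 new -> 50 infected
Step 8: +4 new -> 54 infected
Step 9: +2 new -> 56 infected
Step 10: +1 new -> 57 infected
Step 11: +0 new -> 57 infected

Answer: 57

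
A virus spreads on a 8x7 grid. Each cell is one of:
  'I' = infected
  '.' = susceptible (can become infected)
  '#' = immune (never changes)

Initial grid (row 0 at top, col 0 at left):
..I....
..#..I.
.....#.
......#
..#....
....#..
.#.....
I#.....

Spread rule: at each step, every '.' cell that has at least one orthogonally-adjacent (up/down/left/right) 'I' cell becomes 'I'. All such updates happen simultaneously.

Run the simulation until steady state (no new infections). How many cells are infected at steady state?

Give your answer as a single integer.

Answer: 49

Derivation:
Step 0 (initial): 3 infected
Step 1: +6 new -> 9 infected
Step 2: +8 new -> 17 infected
Step 3: +6 new -> 23 infected
Step 4: +9 new -> 32 infected
Step 5: +5 new -> 37 infected
Step 6: +4 new -> 41 infected
Step 7: +4 new -> 45 infected
Step 8: +3 new -> 48 infected
Step 9: +1 new -> 49 infected
Step 10: +0 new -> 49 infected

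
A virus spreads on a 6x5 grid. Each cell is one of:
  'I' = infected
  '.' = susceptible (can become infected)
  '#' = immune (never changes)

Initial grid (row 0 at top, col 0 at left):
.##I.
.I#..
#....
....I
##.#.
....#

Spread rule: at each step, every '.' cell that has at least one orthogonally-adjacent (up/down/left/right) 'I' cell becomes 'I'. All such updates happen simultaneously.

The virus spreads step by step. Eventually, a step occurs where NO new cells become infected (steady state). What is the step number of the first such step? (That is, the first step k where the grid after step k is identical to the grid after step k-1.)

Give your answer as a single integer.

Answer: 7

Derivation:
Step 0 (initial): 3 infected
Step 1: +7 new -> 10 infected
Step 2: +6 new -> 16 infected
Step 3: +2 new -> 18 infected
Step 4: +1 new -> 19 infected
Step 5: +2 new -> 21 infected
Step 6: +1 new -> 22 infected
Step 7: +0 new -> 22 infected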